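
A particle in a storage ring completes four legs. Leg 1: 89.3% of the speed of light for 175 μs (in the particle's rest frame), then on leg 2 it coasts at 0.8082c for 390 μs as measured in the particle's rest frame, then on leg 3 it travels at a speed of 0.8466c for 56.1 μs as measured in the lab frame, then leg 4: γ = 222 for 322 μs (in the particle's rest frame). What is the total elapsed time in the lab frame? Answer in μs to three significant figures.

Δt = 7.26×10⁴ μs

Leg 1: β = 0.893; γ = 1/√(1 − 0.893²) = 1/√0.2026 = 2.222; Δt_1 = 2.222 × 175 = 388.8 μs.
Leg 2: γ = 1/√(1 − 0.8082²) = 1/√0.3468 = 1.698; Δt_2 = 1.698 × 390 = 662.2 μs.
Leg 3: 56.1 μs is already measured in the lab frame.
Leg 4: γ = 222; Δt_4 = 222.0 × 322 = 7.148×10⁴ μs.
Total: 388.8 + 662.2 + 56.10 + 7.148×10⁴ μs.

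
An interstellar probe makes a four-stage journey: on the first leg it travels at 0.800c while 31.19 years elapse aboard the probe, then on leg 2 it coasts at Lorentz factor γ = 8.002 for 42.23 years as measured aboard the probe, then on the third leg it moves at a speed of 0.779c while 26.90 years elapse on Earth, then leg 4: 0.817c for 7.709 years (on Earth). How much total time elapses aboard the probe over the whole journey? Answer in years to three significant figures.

τ = 94.7 years

Leg 1: 31.19 years is already measured aboard the probe.
Leg 2: 42.23 years is already measured aboard the probe.
Leg 3: γ = 1/√(1 − 0.779²) = 1/√0.3932 = 1.595; τ_3 = 26.90/1.595 = 16.87 years.
Leg 4: γ = 1/√(1 − 0.817²) = 1/√0.3325 = 1.734; τ_4 = 7.709/1.734 = 4.445 years.
Total: 31.19 + 42.23 + 16.87 + 4.445 years.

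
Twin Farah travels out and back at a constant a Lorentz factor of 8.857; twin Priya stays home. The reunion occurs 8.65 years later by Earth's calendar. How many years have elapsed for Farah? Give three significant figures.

γ = 8.857
Farah's clock measures proper time along the trip: τ = Δt/γ = 8.65/8.857 years.

τ = 0.977 years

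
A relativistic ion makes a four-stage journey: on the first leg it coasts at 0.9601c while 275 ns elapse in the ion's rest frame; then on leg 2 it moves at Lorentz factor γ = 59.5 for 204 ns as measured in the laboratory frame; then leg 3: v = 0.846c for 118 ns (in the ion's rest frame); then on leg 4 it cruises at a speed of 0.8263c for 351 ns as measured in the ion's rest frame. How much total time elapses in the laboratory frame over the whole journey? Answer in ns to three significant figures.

Leg 1: γ = 1/√(1 − 0.9601²) = 1/√0.07821 = 3.576; Δt_1 = 3.576 × 275 = 983.3 ns.
Leg 2: 204 ns is already measured in the laboratory frame.
Leg 3: γ = 1/√(1 − 0.846²) = 1/√0.2843 = 1.876; Δt_3 = 1.876 × 118 = 221.3 ns.
Leg 4: γ = 1/√(1 − 0.8263²) = 1/√0.3172 = 1.775; Δt_4 = 1.775 × 351 = 623.2 ns.
Total: 983.3 + 204.0 + 221.3 + 623.2 ns.

Δt = 2030 ns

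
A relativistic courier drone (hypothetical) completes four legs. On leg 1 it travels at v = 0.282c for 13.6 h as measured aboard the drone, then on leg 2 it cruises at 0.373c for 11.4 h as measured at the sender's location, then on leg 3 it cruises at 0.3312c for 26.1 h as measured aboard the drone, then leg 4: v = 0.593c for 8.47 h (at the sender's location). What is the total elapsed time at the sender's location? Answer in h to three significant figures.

Leg 1: γ = 1/√(1 − 0.282²) = 1/√0.9205 = 1.042; Δt_1 = 1.042 × 13.6 = 14.18 h.
Leg 2: 11.4 h is already measured at the sender's location.
Leg 3: γ = 1/√(1 − 0.3312²) = 1/√0.8903 = 1.060; Δt_3 = 1.060 × 26.1 = 27.66 h.
Leg 4: 8.47 h is already measured at the sender's location.
Total: 14.18 + 11.40 + 27.66 + 8.470 h.

Δt = 61.7 h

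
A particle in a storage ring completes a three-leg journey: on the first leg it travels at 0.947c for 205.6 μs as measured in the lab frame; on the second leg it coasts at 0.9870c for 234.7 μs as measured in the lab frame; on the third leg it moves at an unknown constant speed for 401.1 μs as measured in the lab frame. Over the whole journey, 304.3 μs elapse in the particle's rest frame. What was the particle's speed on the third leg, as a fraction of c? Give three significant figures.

β = 0.866

Leg 1: γ = 1/√(1 − 0.947²) = 1/√0.1032 = 3.113; τ_1 = 205.6/3.113 = 66.05 μs.
Leg 2: γ = 1/√(1 − 0.9870²) = 1/√0.02583 = 6.222; τ_2 = 234.7/6.222 = 37.72 μs.
Leg 3: speed unknown; τ_3 = 401.1/γ_3.
Total proper time: 66.05 + 37.72 + τ_3 = 304.3, so τ_3 = 304.3 − 103.8 = 200.5 μs.
γ_3 = 401.1/200.5 = 2.000; β = √(1 − 1/γ²) = √0.7500.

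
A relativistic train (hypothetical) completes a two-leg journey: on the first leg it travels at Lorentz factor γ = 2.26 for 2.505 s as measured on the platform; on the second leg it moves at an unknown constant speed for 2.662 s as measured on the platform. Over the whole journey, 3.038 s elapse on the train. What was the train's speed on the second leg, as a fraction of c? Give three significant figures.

Leg 1: γ = 2.26; τ_1 = 2.505/2.260 = 1.108 s.
Leg 2: speed unknown; τ_2 = 2.662/γ_2.
Total proper time: 1.108 + τ_2 = 3.038, so τ_2 = 3.038 − 1.108 = 1.930 s.
γ_2 = 2.662/1.930 = 1.380; β = √(1 − 1/γ²) = √0.4746.

β = 0.689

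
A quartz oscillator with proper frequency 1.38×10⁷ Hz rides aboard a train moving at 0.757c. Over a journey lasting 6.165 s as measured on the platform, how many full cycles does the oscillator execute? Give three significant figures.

N = 5.56×10⁷

γ = 1/√(1 − 0.757²) = 1/√0.4270 = 1.530
The oscillator's own cycle count is N = f × τ where τ is the proper time on the train. τ = Δt/γ = 6.165/1.530 = 4.028 s = 4.028×10⁰ s.
N = 1.38×10⁷ × 4.028×10⁰ = 5.559×10⁷.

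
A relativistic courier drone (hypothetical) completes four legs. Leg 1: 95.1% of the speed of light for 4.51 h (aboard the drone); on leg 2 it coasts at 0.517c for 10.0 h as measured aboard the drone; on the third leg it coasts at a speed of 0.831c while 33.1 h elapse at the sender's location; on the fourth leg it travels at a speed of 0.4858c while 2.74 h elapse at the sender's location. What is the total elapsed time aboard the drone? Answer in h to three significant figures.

τ = 35.3 h

Leg 1: 4.51 h is already measured aboard the drone.
Leg 2: 10.0 h is already measured aboard the drone.
Leg 3: γ = 1/√(1 − 0.831²) = 1/√0.3094 = 1.798; τ_3 = 33.1/1.798 = 18.41 h.
Leg 4: γ = 1/√(1 − 0.4858²) = 1/√0.7640 = 1.144; τ_4 = 2.74/1.144 = 2.395 h.
Total: 4.510 + 10.00 + 18.41 + 2.395 h.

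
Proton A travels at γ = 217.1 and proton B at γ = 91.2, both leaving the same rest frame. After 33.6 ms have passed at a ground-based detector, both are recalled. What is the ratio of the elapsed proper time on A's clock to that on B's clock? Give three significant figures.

τ_A/τ_B = 0.420

A: γ = 217.1. B: γ = 91.2.
τ_A/τ_B = γ_B/γ_A = 91.20/217.1 = 0.4201, so τ_A/τ_B = 0.4201.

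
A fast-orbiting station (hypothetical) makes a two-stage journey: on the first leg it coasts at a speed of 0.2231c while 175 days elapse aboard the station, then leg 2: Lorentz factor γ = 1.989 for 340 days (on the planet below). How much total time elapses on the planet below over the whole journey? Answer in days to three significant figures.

Δt = 520 days

Leg 1: γ = 1/√(1 − 0.2231²) = 1/√0.9502 = 1.026; Δt_1 = 1.026 × 175 = 179.5 days.
Leg 2: 340 days is already measured on the planet below.
Total: 179.5 + 340.0 days.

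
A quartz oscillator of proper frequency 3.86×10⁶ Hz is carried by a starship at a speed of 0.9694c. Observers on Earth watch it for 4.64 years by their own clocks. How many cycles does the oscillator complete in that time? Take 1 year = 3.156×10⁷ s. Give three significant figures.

N = 1.39×10¹⁴

γ = 1/√(1 − 0.9694²) = 1/√0.06026 = 4.074
During 4.64 years of lab time, the oscillator's proper time advances by τ = Δt/γ = 4.64/4.074 = 1.139 years = 3.595×10⁷ s.
N = f × τ = 3.86×10⁶ × 3.595×10⁷ = 1.388×10¹⁴.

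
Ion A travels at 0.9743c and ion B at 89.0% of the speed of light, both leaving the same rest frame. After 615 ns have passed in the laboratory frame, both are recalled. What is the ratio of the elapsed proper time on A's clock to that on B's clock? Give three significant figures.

A: γ = 1/√(1 − 0.9743²) = 1/√0.05074 = 4.439. B: β = 0.890; γ = 1/√(1 − 0.890²) = 1/√0.2079 = 2.193.
τ_A/τ_B = γ_B/γ_A = 2.193/4.439 = 0.4940, so τ_A/τ_B = 0.4940.

τ_A/τ_B = 0.494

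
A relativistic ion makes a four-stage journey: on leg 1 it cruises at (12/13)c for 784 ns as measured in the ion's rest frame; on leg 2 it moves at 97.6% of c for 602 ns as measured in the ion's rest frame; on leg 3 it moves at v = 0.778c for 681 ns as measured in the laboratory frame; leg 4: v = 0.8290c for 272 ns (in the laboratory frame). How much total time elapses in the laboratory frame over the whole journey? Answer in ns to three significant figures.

Δt = 5760 ns

Leg 1: γ = 1/√(1 − (12/13)²) = 13/5 = 2.600; Δt_1 = 2.600 × 784 = 2038 ns.
Leg 2: β = 0.976; γ = 1/√(1 − 0.976²) = 1/√0.04742 = 4.592; Δt_2 = 4.592 × 602 = 2764 ns.
Leg 3: 681 ns is already measured in the laboratory frame.
Leg 4: 272 ns is already measured in the laboratory frame.
Total: 2038 + 2764 + 681.0 + 272.0 ns.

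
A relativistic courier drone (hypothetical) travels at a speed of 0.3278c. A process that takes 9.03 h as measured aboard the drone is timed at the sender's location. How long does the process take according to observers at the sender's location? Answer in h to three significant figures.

Δt = 9.56 h

γ = 1/√(1 − 0.3278²) = 1/√0.8925 = 1.058
The interval measured aboard the drone is the proper time (both events occur at the same place in that frame); the lab-frame interval is Δt = γτ = 1.058 × 9.03 h.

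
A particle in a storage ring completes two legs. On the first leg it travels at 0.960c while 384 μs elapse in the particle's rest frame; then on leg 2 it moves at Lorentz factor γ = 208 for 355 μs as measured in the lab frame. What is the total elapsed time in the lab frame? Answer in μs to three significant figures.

Δt = 1730 μs

Leg 1: γ = 1/√(1 − 0.960²) = 25/7 ≈ 3.571; Δt_1 = 3.571 × 384 = 1371 μs.
Leg 2: 355 μs is already measured in the lab frame.
Total: 1371 + 355.0 μs.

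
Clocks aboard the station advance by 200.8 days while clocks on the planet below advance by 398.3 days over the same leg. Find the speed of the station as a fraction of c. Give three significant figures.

The proper time is measured aboard the station (both events occur at the station's location); Δt is measured on the planet below. γ = Δt/τ = 398.3/200.8 = 1.984.
β = √(1 − 1/γ²) = √(1 − 0.2542) = √0.7458

β = 0.864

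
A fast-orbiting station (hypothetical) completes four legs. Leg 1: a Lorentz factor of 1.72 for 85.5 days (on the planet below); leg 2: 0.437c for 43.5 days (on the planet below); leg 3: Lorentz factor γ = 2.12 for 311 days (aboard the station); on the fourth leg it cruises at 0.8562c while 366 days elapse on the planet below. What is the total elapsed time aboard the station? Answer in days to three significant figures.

τ = 589 days

Leg 1: γ = 1.72; τ_1 = 85.5/1.720 = 49.71 days.
Leg 2: γ = 1/√(1 − 0.437²) = 1/√0.8090 = 1.112; τ_2 = 43.5/1.112 = 39.13 days.
Leg 3: 311 days is already measured aboard the station.
Leg 4: γ = 1/√(1 − 0.8562²) = 1/√0.2669 = 1.936; τ_4 = 366/1.936 = 189.1 days.
Total: 49.71 + 39.13 + 311.0 + 189.1 days.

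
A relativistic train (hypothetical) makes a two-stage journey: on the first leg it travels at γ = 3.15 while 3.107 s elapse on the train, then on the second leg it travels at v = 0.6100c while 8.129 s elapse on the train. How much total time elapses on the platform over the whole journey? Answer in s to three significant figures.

Δt = 20.0 s

Leg 1: γ = 3.15; Δt_1 = 3.150 × 3.107 = 9.787 s.
Leg 2: γ = 1/√(1 − 0.6100²) = 1/√0.6279 = 1.262; Δt_2 = 1.262 × 8.129 = 10.26 s.
Total: 9.787 + 10.26 s.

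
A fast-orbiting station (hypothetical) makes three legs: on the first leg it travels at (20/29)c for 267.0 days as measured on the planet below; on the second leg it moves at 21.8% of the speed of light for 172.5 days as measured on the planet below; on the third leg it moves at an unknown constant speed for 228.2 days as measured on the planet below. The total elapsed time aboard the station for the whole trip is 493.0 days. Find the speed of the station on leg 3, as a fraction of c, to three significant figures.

β = 0.818

Leg 1: γ = 1/√(1 − (20/29)²) = 29/21 ≈ 1.381; τ_1 = 267.0/1.381 = 193.3 days.
Leg 2: β = 0.218; γ = 1/√(1 − 0.218²) = 1/√0.9525 = 1.025; τ_2 = 172.5/1.025 = 168.4 days.
Leg 3: speed unknown; τ_3 = 228.2/γ_3.
Total proper time: 193.3 + 168.4 + τ_3 = 493.0, so τ_3 = 493.0 − 361.7 = 131.3 days.
γ_3 = 228.2/131.3 = 1.738; β = √(1 − 1/γ²) = √0.6689.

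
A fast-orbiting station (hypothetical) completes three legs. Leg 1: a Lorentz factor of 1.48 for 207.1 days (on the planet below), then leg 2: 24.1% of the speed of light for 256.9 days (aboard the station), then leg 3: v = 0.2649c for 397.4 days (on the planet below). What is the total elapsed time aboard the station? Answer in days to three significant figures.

τ = 780 days

Leg 1: γ = 1.48; τ_1 = 207.1/1.480 = 139.9 days.
Leg 2: 256.9 days is already measured aboard the station.
Leg 3: γ = 1/√(1 − 0.2649²) = 1/√0.9298 = 1.037; τ_3 = 397.4/1.037 = 383.2 days.
Total: 139.9 + 256.9 + 383.2 days.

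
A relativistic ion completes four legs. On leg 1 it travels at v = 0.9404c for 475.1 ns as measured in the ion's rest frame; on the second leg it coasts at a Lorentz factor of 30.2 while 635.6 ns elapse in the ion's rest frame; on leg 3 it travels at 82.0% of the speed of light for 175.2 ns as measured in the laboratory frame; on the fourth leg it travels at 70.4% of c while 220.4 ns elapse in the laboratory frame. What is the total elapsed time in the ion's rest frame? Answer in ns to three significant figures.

τ = 1370 ns

Leg 1: 475.1 ns is already measured in the ion's rest frame.
Leg 2: 635.6 ns is already measured in the ion's rest frame.
Leg 3: β = 0.820; γ = 1/√(1 − 0.820²) = 1/√0.3276 = 1.747; τ_3 = 175.2/1.747 = 100.3 ns.
Leg 4: β = 0.704; γ = 1/√(1 − 0.704²) = 1/√0.5044 = 1.408; τ_4 = 220.4/1.408 = 156.5 ns.
Total: 475.1 + 635.6 + 100.3 + 156.5 ns.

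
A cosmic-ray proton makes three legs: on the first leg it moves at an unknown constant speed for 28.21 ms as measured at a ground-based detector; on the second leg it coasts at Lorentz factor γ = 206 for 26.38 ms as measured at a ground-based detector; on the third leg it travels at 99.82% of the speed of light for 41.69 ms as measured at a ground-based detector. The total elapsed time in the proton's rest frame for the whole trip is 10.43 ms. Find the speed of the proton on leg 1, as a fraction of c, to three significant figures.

β = 0.961

Leg 1: speed unknown; τ_1 = 28.21/γ_1.
Leg 2: γ = 206; τ_2 = 26.38/206.0 = 0.1281 ms.
Leg 3: β = 0.9982; γ = 1/√(1 − 0.9982²) = 1/√0.003597 = 16.67; τ_3 = 41.69/16.67 = 2.500 ms.
Total proper time: τ_1 + 0.1281 + 2.500 = 10.43, so τ_1 = 10.43 − 2.628 = 7.802 ms.
γ_1 = 28.21/7.802 = 3.616; β = √(1 − 1/γ²) = √0.9235.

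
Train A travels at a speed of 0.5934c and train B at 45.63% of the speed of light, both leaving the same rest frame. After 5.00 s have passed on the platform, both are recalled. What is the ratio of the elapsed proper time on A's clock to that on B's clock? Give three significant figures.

A: γ = 1/√(1 − 0.5934²) = 1/√0.6479 = 1.242. B: β = 0.4563; γ = 1/√(1 − 0.4563²) = 1/√0.7918 = 1.124.
τ_A/τ_B = γ_B/γ_A = 1.124/1.242 = 0.9046, so τ_A/τ_B = 0.9046.

τ_A/τ_B = 0.905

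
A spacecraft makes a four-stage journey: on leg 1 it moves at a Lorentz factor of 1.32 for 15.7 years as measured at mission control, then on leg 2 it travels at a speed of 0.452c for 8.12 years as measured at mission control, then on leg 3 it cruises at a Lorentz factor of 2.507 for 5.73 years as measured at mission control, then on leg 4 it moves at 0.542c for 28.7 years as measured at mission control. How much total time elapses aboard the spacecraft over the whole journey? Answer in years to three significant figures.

Leg 1: γ = 1.32; τ_1 = 15.7/1.320 = 11.89 years.
Leg 2: γ = 1/√(1 − 0.452²) = 1/√0.7957 = 1.121; τ_2 = 8.12/1.121 = 7.243 years.
Leg 3: γ = 2.507; τ_3 = 5.73/2.507 = 2.286 years.
Leg 4: γ = 1/√(1 − 0.542²) = 1/√0.7062 = 1.190; τ_4 = 28.7/1.190 = 24.12 years.
Total: 11.89 + 7.243 + 2.286 + 24.12 years.

τ = 45.5 years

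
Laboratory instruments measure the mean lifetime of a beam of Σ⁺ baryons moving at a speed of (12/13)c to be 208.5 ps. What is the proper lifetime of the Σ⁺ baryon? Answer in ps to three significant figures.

τ₀ = 80.2 ps

γ = 1/√(1 − (12/13)²) = 13/5 = 2.600
The lab-frame lifetime is the dilated interval; the proper lifetime is τ₀ = Δt/γ = 208.5/2.600 ps.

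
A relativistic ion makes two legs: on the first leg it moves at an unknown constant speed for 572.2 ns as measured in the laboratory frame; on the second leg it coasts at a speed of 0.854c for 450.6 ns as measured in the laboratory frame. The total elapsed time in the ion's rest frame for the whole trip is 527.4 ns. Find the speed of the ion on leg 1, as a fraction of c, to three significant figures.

Leg 1: speed unknown; τ_1 = 572.2/γ_1.
Leg 2: γ = 1/√(1 − 0.854²) = 1/√0.2707 = 1.922; τ_2 = 450.6/1.922 = 234.4 ns.
Total proper time: τ_1 + 234.4 = 527.4, so τ_1 = 527.4 − 234.4 = 293.0 ns.
γ_1 = 572.2/293.0 = 1.953; β = √(1 − 1/γ²) = √0.7379.

β = 0.859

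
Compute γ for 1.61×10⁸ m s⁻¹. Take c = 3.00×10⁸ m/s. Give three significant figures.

β = 1.61×10⁸/3.00×10⁸ = 0.5367; γ = 1/√(1 − 0.5367²) = 1.185

γ = 1.19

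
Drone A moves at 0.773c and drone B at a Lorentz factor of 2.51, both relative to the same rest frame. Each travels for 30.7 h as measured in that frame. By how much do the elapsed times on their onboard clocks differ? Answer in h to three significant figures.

A: γ = 1/√(1 − 0.773²) = 1/√0.4025 = 1.576; τ_A = 30.7/1.576 = 19.48 h.
B: γ = 2.51; τ_B = 30.7/2.510 = 12.23 h.

|τ_A − τ_B| = 7.25 h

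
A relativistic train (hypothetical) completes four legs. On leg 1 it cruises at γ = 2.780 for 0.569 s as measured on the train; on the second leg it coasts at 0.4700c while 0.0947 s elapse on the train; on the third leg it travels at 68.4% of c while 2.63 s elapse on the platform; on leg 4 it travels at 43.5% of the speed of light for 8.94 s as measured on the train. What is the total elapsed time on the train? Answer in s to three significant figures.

Leg 1: 0.569 s is already measured on the train.
Leg 2: 0.0947 s is already measured on the train.
Leg 3: β = 0.684; γ = 1/√(1 − 0.684²) = 1/√0.5321 = 1.371; τ_3 = 2.63/1.371 = 1.919 s.
Leg 4: 8.94 s is already measured on the train.
Total: 0.5690 + 0.09470 + 1.919 + 8.940 s.

τ = 11.5 s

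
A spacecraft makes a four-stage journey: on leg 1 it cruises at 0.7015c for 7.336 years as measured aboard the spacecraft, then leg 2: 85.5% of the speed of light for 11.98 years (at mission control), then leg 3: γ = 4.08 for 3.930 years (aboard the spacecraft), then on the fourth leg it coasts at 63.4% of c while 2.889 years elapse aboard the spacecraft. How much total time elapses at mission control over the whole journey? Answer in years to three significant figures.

Δt = 42.0 years

Leg 1: γ = 1/√(1 − 0.7015²) = 1/√0.5079 = 1.403; Δt_1 = 1.403 × 7.336 = 10.29 years.
Leg 2: 11.98 years is already measured at mission control.
Leg 3: γ = 4.08; Δt_3 = 4.080 × 3.930 = 16.03 years.
Leg 4: β = 0.634; γ = 1/√(1 − 0.634²) = 1/√0.5980 = 1.293; Δt_4 = 1.293 × 2.889 = 3.736 years.
Total: 10.29 + 11.98 + 16.03 + 3.736 years.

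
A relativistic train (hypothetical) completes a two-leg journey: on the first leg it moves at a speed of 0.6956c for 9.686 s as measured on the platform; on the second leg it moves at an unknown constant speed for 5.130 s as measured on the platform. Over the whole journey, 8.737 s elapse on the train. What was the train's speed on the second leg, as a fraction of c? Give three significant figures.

β = 0.938

Leg 1: γ = 1/√(1 − 0.6956²) = 1/√0.5161 = 1.392; τ_1 = 9.686/1.392 = 6.959 s.
Leg 2: speed unknown; τ_2 = 5.130/γ_2.
Total proper time: 6.959 + τ_2 = 8.737, so τ_2 = 8.737 − 6.959 = 1.778 s.
γ_2 = 5.130/1.778 = 2.885; β = √(1 − 1/γ²) = √0.8798.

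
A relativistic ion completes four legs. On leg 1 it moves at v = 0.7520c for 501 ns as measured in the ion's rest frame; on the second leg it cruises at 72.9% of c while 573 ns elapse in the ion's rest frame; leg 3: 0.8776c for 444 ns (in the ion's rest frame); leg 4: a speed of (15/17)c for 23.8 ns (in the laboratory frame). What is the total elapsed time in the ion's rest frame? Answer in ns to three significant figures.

τ = 1530 ns

Leg 1: 501 ns is already measured in the ion's rest frame.
Leg 2: 573 ns is already measured in the ion's rest frame.
Leg 3: 444 ns is already measured in the ion's rest frame.
Leg 4: γ = 1/√(1 − (15/17)²) = 17/8 = 2.125; τ_4 = 23.8/2.125 = 11.20 ns.
Total: 501.0 + 573.0 + 444.0 + 11.20 ns.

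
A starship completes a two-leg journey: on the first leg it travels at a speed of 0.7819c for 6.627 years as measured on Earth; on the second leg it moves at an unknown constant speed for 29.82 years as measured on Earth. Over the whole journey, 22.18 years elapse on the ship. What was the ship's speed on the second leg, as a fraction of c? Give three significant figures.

β = 0.796

Leg 1: γ = 1/√(1 − 0.7819²) = 1/√0.3886 = 1.604; τ_1 = 6.627/1.604 = 4.131 years.
Leg 2: speed unknown; τ_2 = 29.82/γ_2.
Total proper time: 4.131 + τ_2 = 22.18, so τ_2 = 22.18 − 4.131 = 18.05 years.
γ_2 = 29.82/18.05 = 1.652; β = √(1 − 1/γ²) = √0.6337.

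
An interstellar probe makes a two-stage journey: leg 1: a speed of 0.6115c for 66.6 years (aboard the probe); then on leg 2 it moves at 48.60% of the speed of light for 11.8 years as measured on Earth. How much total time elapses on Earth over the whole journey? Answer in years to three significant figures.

Leg 1: γ = 1/√(1 − 0.6115²) = 1/√0.6261 = 1.264; Δt_1 = 1.264 × 66.6 = 84.17 years.
Leg 2: 11.8 years is already measured on Earth.
Total: 84.17 + 11.80 years.

Δt = 96.0 years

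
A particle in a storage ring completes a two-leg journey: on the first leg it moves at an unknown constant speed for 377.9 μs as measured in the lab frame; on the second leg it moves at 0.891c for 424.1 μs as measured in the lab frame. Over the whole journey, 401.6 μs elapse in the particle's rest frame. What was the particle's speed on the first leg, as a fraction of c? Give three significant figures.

β = 0.833

Leg 1: speed unknown; τ_1 = 377.9/γ_1.
Leg 2: γ = 1/√(1 − 0.891²) = 1/√0.2061 = 2.203; τ_2 = 424.1/2.203 = 192.5 μs.
Total proper time: τ_1 + 192.5 = 401.6, so τ_1 = 401.6 − 192.5 = 209.1 μs.
γ_1 = 377.9/209.1 = 1.808; β = √(1 − 1/γ²) = √0.6940.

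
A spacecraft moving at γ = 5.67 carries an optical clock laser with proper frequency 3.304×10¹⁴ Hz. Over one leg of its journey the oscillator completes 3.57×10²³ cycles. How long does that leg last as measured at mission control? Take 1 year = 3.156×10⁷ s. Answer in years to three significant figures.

γ = 5.67
Proper time for N cycles: τ = N/f = 3.57×10²³/(3.304×10¹⁴) = 1.081×10⁹ s = 34.24 years.
Lab-frame duration Δt = γτ = 5.670 × 34.24 = 194.1 years.

Δt = 194 years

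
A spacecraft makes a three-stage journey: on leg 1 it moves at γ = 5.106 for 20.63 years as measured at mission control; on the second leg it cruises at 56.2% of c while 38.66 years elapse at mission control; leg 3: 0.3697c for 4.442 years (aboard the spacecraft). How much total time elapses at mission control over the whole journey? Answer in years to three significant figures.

Δt = 64.1 years

Leg 1: 20.63 years is already measured at mission control.
Leg 2: 38.66 years is already measured at mission control.
Leg 3: γ = 1/√(1 − 0.3697²) = 1/√0.8633 = 1.076; Δt_3 = 1.076 × 4.442 = 4.781 years.
Total: 20.63 + 38.66 + 4.781 years.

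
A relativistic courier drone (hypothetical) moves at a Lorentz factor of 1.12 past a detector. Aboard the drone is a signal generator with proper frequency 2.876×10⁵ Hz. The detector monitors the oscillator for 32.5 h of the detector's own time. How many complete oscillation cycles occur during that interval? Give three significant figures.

N = 3.00×10¹⁰

γ = 1.12
During 32.5 h of lab time, the oscillator's proper time advances by τ = Δt/γ = 32.5/1.120 = 29.02 h = 1.045×10⁵ s.
N = f × τ = 2.876×10⁵ × 1.045×10⁵ = 3.004×10¹⁰.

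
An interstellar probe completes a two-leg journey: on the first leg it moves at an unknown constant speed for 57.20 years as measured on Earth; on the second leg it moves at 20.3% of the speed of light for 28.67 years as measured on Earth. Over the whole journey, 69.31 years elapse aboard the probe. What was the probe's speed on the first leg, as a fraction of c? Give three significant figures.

Leg 1: speed unknown; τ_1 = 57.20/γ_1.
Leg 2: β = 0.203; γ = 1/√(1 − 0.203²) = 1/√0.9588 = 1.021; τ_2 = 28.67/1.021 = 28.07 years.
Total proper time: τ_1 + 28.07 = 69.31, so τ_1 = 69.31 − 28.07 = 41.24 years.
γ_1 = 57.20/41.24 = 1.387; β = √(1 − 1/γ²) = √0.4803.

β = 0.693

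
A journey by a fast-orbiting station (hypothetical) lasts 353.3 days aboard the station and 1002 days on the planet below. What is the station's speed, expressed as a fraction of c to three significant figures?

The proper time is measured aboard the station (both events occur at the station's location); Δt is measured on the planet below. γ = Δt/τ = 1002/353.3 = 2.836.
β = √(1 − 1/γ²) = √(1 − 0.1243) = √0.8757

v = 0.936c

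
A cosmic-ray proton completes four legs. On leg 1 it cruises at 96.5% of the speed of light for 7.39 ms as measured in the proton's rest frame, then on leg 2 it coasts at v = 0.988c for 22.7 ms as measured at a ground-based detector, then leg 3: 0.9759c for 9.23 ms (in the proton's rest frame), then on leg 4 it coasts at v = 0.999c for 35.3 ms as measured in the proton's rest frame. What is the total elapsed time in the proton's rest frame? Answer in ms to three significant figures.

Leg 1: 7.39 ms is already measured in the proton's rest frame.
Leg 2: γ = 1/√(1 − 0.988²) = 1/√0.02386 = 6.474; τ_2 = 22.7/6.474 = 3.506 ms.
Leg 3: 9.23 ms is already measured in the proton's rest frame.
Leg 4: 35.3 ms is already measured in the proton's rest frame.
Total: 7.390 + 3.506 + 9.230 + 35.30 ms.

τ = 55.4 ms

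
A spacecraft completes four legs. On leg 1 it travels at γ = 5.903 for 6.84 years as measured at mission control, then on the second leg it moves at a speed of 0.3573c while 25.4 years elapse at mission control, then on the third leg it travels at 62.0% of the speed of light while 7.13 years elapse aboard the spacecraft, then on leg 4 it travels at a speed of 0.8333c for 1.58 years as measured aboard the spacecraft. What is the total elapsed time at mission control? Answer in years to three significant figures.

Leg 1: 6.84 years is already measured at mission control.
Leg 2: 25.4 years is already measured at mission control.
Leg 3: β = 0.620; γ = 1/√(1 − 0.620²) = 1/√0.6156 = 1.275; Δt_3 = 1.275 × 7.13 = 9.087 years.
Leg 4: γ = 1/√(1 − 0.8333²) = 1/√0.3056 = 1.809; Δt_4 = 1.809 × 1.58 = 2.858 years.
Total: 6.840 + 25.40 + 9.087 + 2.858 years.

Δt = 44.2 years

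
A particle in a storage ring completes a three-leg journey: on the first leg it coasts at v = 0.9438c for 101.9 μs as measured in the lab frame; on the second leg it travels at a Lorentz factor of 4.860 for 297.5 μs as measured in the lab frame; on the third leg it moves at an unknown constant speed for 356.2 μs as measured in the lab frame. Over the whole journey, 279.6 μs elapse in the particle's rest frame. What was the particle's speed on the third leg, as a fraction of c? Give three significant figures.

Leg 1: γ = 1/√(1 − 0.9438²) = 1/√0.1092 = 3.026; τ_1 = 101.9/3.026 = 33.68 μs.
Leg 2: γ = 4.860; τ_2 = 297.5/4.860 = 61.21 μs.
Leg 3: speed unknown; τ_3 = 356.2/γ_3.
Total proper time: 33.68 + 61.21 + τ_3 = 279.6, so τ_3 = 279.6 − 94.89 = 184.7 μs.
γ_3 = 356.2/184.7 = 1.928; β = √(1 − 1/γ²) = √0.7311.

β = 0.855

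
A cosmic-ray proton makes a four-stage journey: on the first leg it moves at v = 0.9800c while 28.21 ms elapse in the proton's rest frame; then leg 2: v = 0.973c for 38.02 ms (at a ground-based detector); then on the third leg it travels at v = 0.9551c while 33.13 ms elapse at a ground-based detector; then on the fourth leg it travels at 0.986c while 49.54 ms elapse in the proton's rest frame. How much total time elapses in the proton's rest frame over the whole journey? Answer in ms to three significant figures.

τ = 96.3 ms

Leg 1: 28.21 ms is already measured in the proton's rest frame.
Leg 2: γ = 1/√(1 − 0.973²) = 1/√0.05327 = 4.333; τ_2 = 38.02/4.333 = 8.775 ms.
Leg 3: γ = 1/√(1 − 0.9551²) = 1/√0.08778 = 3.375; τ_3 = 33.13/3.375 = 9.816 ms.
Leg 4: 49.54 ms is already measured in the proton's rest frame.
Total: 28.21 + 8.775 + 9.816 + 49.54 ms.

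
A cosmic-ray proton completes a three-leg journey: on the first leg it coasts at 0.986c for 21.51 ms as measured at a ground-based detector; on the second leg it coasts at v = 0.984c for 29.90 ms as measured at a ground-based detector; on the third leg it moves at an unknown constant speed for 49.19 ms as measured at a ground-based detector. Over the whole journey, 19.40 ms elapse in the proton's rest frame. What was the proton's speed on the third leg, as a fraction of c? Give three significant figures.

Leg 1: γ = 1/√(1 − 0.986²) = 1/√0.02780 = 5.997; τ_1 = 21.51/5.997 = 3.587 ms.
Leg 2: γ = 1/√(1 − 0.984²) = 1/√0.03174 = 5.613; τ_2 = 29.90/5.613 = 5.327 ms.
Leg 3: speed unknown; τ_3 = 49.19/γ_3.
Total proper time: 3.587 + 5.327 + τ_3 = 19.40, so τ_3 = 19.40 − 8.914 = 10.49 ms.
γ_3 = 49.19/10.49 = 4.691; β = √(1 − 1/γ²) = √0.9546.

β = 0.977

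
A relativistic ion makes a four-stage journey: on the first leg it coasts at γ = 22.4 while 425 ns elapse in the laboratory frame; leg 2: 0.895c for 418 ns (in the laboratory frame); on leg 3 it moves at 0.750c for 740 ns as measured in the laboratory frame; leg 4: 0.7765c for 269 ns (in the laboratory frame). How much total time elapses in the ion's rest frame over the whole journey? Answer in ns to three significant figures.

Leg 1: γ = 22.4; τ_1 = 425/22.40 = 18.97 ns.
Leg 2: γ = 1/√(1 − 0.895²) = 1/√0.1990 = 2.242; τ_2 = 418/2.242 = 186.5 ns.
Leg 3: γ = 1/√(1 − 0.750²) = 1/√0.4375 = 1.512; τ_3 = 740/1.512 = 489.5 ns.
Leg 4: γ = 1/√(1 − 0.7765²) = 1/√0.3970 = 1.587; τ_4 = 269/1.587 = 169.5 ns.
Total: 18.97 + 186.5 + 489.5 + 169.5 ns.

τ = 864 ns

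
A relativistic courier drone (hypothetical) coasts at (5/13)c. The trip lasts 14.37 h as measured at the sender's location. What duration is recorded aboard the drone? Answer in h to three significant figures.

τ = 13.3 h

γ = 1/√(1 − (5/13)²) = 13/12 ≈ 1.083
The interval measured at the sender's location is the dilated one; the clock aboard the drone measures the proper time τ = Δt/γ = 14.37/1.083 h.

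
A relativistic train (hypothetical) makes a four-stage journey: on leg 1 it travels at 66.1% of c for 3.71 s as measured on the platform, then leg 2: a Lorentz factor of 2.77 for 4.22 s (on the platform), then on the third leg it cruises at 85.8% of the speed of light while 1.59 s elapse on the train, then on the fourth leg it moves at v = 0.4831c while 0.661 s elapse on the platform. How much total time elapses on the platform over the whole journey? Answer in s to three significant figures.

Δt = 11.7 s

Leg 1: 3.71 s is already measured on the platform.
Leg 2: 4.22 s is already measured on the platform.
Leg 3: β = 0.858; γ = 1/√(1 − 0.858²) = 1/√0.2638 = 1.947; Δt_3 = 1.947 × 1.59 = 3.095 s.
Leg 4: 0.661 s is already measured on the platform.
Total: 3.710 + 4.220 + 3.095 + 0.6610 s.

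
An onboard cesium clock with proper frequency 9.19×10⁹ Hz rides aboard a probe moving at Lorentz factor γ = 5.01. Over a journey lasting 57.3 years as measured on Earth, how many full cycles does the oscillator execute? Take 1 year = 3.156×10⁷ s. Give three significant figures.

N = 3.32×10¹⁸

γ = 5.01
The oscillator's own cycle count is N = f × τ where τ is the proper time aboard the probe. τ = Δt/γ = 57.3/5.010 = 11.44 years = 3.610×10⁸ s.
N = 9.19×10⁹ × 3.610×10⁸ = 3.317×10¹⁸.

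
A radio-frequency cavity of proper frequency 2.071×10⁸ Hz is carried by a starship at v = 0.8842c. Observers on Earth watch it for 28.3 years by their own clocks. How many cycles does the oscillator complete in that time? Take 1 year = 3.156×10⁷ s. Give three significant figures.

N = 8.64×10¹⁶

γ = 1/√(1 − 0.8842²) = 1/√0.2182 = 2.141
During 28.3 years of lab time, the oscillator's proper time advances by τ = Δt/γ = 28.3/2.141 = 13.22 years = 4.172×10⁸ s.
N = f × τ = 2.071×10⁸ × 4.172×10⁸ = 8.640×10¹⁶.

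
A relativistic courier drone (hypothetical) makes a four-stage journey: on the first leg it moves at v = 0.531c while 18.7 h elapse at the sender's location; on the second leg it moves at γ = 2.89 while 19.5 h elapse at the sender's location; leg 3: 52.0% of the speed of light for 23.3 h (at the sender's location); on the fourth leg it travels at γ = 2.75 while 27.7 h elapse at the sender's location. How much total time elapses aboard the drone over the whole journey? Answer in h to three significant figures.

Leg 1: γ = 1/√(1 − 0.531²) = 1/√0.7180 = 1.180; τ_1 = 18.7/1.180 = 15.85 h.
Leg 2: γ = 2.89; τ_2 = 19.5/2.890 = 6.747 h.
Leg 3: β = 0.520; γ = 1/√(1 − 0.520²) = 1/√0.7296 = 1.171; τ_3 = 23.3/1.171 = 19.90 h.
Leg 4: γ = 2.75; τ_4 = 27.7/2.750 = 10.07 h.
Total: 15.85 + 6.747 + 19.90 + 10.07 h.

τ = 52.6 h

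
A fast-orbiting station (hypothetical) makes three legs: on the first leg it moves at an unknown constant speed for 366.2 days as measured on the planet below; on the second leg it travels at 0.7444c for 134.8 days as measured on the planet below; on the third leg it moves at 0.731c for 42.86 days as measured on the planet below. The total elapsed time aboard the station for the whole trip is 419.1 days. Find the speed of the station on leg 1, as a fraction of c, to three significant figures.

Leg 1: speed unknown; τ_1 = 366.2/γ_1.
Leg 2: γ = 1/√(1 − 0.7444²) = 1/√0.4459 = 1.498; τ_2 = 134.8/1.498 = 90.01 days.
Leg 3: γ = 1/√(1 − 0.731²) = 1/√0.4656 = 1.465; τ_3 = 42.86/1.465 = 29.25 days.
Total proper time: τ_1 + 90.01 + 29.25 = 419.1, so τ_1 = 419.1 − 119.3 = 299.8 days.
γ_1 = 366.2/299.8 = 1.221; β = √(1 − 1/γ²) = √0.3296.

β = 0.574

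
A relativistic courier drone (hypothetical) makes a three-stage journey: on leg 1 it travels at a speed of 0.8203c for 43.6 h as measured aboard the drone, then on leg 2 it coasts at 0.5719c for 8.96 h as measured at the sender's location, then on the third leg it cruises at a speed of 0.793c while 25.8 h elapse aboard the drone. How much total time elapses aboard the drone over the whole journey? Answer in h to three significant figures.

Leg 1: 43.6 h is already measured aboard the drone.
Leg 2: γ = 1/√(1 − 0.5719²) = 1/√0.6729 = 1.219; τ_2 = 8.96/1.219 = 7.350 h.
Leg 3: 25.8 h is already measured aboard the drone.
Total: 43.60 + 7.350 + 25.80 h.

τ = 76.8 h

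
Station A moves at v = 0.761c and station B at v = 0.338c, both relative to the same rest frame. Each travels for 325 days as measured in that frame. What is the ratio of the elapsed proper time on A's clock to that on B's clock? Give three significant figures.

τ_A/τ_B = 0.689

A: γ = 1/√(1 − 0.761²) = 1/√0.4209 = 1.541. B: γ = 1/√(1 − 0.338²) = 1/√0.8858 = 1.063.
τ_A/τ_B = γ_B/γ_A = 1.063/1.541 = 0.6893, so τ_A/τ_B = 0.6893.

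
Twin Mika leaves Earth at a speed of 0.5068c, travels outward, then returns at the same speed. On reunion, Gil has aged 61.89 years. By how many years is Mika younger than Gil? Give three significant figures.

γ = 1/√(1 − 0.5068²) = 1/√0.7432 = 1.160
Mika's elapsed proper time: τ = 61.89/1.160 = 53.35 years.
Age gap = Δt − τ = 61.89 − 53.35 years.

Δt − τ = 8.54 years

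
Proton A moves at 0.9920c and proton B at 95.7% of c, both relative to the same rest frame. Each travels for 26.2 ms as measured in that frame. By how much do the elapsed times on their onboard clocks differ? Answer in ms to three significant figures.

A: γ = 1/√(1 − 0.9920²) = 1/√0.01594 = 7.922; τ_A = 26.2/7.922 = 3.307 ms.
B: β = 0.957; γ = 1/√(1 − 0.957²) = 1/√0.08415 = 3.447; τ_B = 26.2/3.447 = 7.600 ms.

|τ_A − τ_B| = 4.29 ms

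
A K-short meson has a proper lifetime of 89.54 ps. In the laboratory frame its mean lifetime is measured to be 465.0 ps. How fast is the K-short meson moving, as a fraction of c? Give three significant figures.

γ = Δt/τ₀ = 465.0/89.54 = 5.193
β = √(1 − 1/γ²) = √(1 − 0.03708) = √0.9629

v = 0.981c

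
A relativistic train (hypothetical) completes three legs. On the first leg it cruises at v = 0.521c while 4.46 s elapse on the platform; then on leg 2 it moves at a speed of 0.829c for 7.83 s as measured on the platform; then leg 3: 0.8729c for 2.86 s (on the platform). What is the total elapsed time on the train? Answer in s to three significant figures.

τ = 9.58 s

Leg 1: γ = 1/√(1 − 0.521²) = 1/√0.7286 = 1.172; τ_1 = 4.46/1.172 = 3.807 s.
Leg 2: γ = 1/√(1 − 0.829²) = 1/√0.3128 = 1.788; τ_2 = 7.83/1.788 = 4.379 s.
Leg 3: γ = 1/√(1 − 0.8729²) = 1/√0.2380 = 2.050; τ_3 = 2.86/2.050 = 1.395 s.
Total: 3.807 + 4.379 + 1.395 s.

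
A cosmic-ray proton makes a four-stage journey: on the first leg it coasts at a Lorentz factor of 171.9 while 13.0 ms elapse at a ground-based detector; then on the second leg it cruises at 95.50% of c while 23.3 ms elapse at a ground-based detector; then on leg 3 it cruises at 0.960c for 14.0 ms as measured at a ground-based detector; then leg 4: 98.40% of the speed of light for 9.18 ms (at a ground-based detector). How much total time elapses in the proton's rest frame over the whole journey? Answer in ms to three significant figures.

τ = 12.5 ms

Leg 1: γ = 171.9; τ_1 = 13.0/171.9 = 0.07563 ms.
Leg 2: β = 0.9550; γ = 1/√(1 − 0.9550²) = 1/√0.08798 = 3.371; τ_2 = 23.3/3.371 = 6.911 ms.
Leg 3: γ = 1/√(1 − 0.960²) = 1/√0.07840 = 3.571; τ_3 = 14.0/3.571 = 3.920 ms.
Leg 4: β = 0.9840; γ = 1/√(1 − 0.9840²) = 1/√0.03174 = 5.613; τ_4 = 9.18/5.613 = 1.636 ms.
Total: 0.07563 + 6.911 + 3.920 + 1.636 ms.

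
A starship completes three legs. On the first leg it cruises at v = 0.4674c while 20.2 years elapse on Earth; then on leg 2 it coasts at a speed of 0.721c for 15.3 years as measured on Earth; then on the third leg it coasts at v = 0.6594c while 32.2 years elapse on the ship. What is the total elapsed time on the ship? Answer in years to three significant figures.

τ = 60.7 years

Leg 1: γ = 1/√(1 − 0.4674²) = 1/√0.7815 = 1.131; τ_1 = 20.2/1.131 = 17.86 years.
Leg 2: γ = 1/√(1 − 0.721²) = 1/√0.4802 = 1.443; τ_2 = 15.3/1.443 = 10.60 years.
Leg 3: 32.2 years is already measured on the ship.
Total: 17.86 + 10.60 + 32.20 years.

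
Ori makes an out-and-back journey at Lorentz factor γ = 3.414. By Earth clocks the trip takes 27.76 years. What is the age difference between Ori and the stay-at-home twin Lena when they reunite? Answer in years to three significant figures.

γ = 3.414
Ori's elapsed proper time: τ = 27.76/3.414 = 8.131 years.
Age gap = Δt − τ = 27.76 − 8.131 years.

Δt − τ = 19.6 years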